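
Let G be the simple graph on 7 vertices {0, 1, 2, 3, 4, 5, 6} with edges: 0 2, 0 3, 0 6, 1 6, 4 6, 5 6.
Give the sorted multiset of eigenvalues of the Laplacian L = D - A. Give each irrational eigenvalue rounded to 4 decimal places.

With the vertex order [0, 1, 2, 3, 4, 5, 6], the degrees are [3, 1, 1, 1, 1, 1, 4], giving D = diag(3, 1, 1, 1, 1, 1, 4) and L = D - A. Since every row of L sums to 0, the all-ones vector is in the kernel and 0 is an eigenvalue. There is one zero in the spectrum, matching the 1 component. The largest eigenvalue, 5.2618, is at most the vertex count 7.

[0, 0.3983, 1, 1, 1, 3.3399, 5.2618]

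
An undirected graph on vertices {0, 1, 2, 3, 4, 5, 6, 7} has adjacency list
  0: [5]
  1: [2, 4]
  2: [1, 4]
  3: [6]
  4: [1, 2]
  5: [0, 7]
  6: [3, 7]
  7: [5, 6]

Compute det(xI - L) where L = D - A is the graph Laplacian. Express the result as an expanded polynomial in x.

With the vertex order [0, 1, 2, 3, 4, 5, 6, 7], the degrees are [1, 2, 2, 1, 2, 2, 2, 2], giving D = diag(1, 2, 2, 1, 2, 2, 2, 2) and L = D - A. L has integer entries, so p(x) = det(xI - L) has integer coefficients. Expanding the determinant yields x^8 - 14x^7 + 78x^6 - 218x^5 + 314x^4 - 210x^3 + 45x^2. The constant term is 0 because L is singular (the all-ones vector lies in its kernel). There are 2 zeros in the spectrum, matching the 2 components.

x^8 - 14x^7 + 78x^6 - 218x^5 + 314x^4 - 210x^3 + 45x^2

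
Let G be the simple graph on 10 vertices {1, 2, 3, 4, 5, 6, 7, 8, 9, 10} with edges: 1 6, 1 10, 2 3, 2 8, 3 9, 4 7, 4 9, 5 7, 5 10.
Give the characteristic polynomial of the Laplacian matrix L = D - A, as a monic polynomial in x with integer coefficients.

With the vertex order [1, 2, 3, 4, 5, 6, 7, 8, 9, 10], the degrees are [2, 2, 2, 2, 2, 1, 2, 1, 2, 2], giving D = diag(2, 2, 2, 2, 2, 1, 2, 1, 2, 2) and L = D - A. Computing det(xI - L) by cofactor expansion (or equivalently via sum-over-permutations) gives x^10 - 18x^9 + 136x^8 - 560x^7 + 1365x^6 - 2002x^5 + 1716x^4 - 792x^3 + 165x^2 - 10x. The constant term is 0 because L is singular (the all-ones vector lies in its kernel).

x^10 - 18x^9 + 136x^8 - 560x^7 + 1365x^6 - 2002x^5 + 1716x^4 - 792x^3 + 165x^2 - 10x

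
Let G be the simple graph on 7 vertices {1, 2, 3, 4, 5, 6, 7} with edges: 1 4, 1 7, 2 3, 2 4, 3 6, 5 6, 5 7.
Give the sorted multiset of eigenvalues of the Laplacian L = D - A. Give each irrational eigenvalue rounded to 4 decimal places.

[0, 0.7530, 0.7530, 2.4450, 2.4450, 3.8019, 3.8019]

Each diagonal entry of L is the vertex degree and each off-diagonal entry is -1 where an edge is present, 0 otherwise; in the order [1, 2, 3, 4, 5, 6, 7] the diagonal is [2, 2, 2, 2, 2, 2, 2]. L is symmetric positive semidefinite, so every eigenvalue is real and nonnegative. The largest eigenvalue, 3.8019, is at most the vertex count 7. There is one zero in the spectrum, matching the 1 component.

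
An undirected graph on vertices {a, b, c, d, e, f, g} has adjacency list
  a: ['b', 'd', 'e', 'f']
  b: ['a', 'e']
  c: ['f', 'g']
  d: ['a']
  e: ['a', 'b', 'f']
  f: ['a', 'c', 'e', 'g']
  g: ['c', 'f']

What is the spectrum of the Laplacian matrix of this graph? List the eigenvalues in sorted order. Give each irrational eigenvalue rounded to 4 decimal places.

[0, 0.6150, 1.1509, 3, 3.1118, 4.6229, 5.4993]

Each diagonal entry of L is the vertex degree and each off-diagonal entry is -1 where an edge is present, 0 otherwise; in the order [a, b, c, d, e, f, g] the diagonal is [4, 2, 2, 1, 3, 4, 2]. Since every row of L sums to 0, the all-ones vector is in the kernel and 0 is an eigenvalue. There is one zero in the spectrum, matching the 1 component. The largest eigenvalue, 5.4993, is at most the vertex count 7.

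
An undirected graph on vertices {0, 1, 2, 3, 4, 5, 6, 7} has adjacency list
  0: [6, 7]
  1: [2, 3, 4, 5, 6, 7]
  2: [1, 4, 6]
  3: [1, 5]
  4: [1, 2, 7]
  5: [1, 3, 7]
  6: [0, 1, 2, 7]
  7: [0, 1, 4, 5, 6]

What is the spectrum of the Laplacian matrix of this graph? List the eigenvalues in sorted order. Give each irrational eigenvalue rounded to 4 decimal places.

[0, 1.2944, 1.8499, 3.2336, 3.5960, 4.6217, 6.3048, 7.0995]

Reading degrees in the order [0, 1, 2, 3, 4, 5, 6, 7] gives [2, 6, 3, 2, 3, 3, 4, 5]; set D = diag(2, 6, 3, 2, 3, 3, 4, 5) and form L = D - A. Since every row of L sums to 0, the all-ones vector is in the kernel and 0 is an eigenvalue. By the matrix-tree theorem the graph has (1/8) * product of the nonzero eigenvalues = 720 spanning trees. The largest eigenvalue, 7.0995, is at most the vertex count 8.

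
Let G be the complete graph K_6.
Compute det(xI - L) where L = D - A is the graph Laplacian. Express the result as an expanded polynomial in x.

x^6 - 30x^5 + 360x^4 - 2160x^3 + 6480x^2 - 7776x

The graph has 6 vertices and degree multiset [5, 5, 5, 5, 5, 5]; D is the diagonal matrix of degrees and L = D - A. The eigenvalues of L are [0, 6, 6, 6, 6, 6]; the characteristic polynomial is the product of (x - lambda_i), which multiplies out to x^6 - 30x^5 + 360x^4 - 2160x^3 + 6480x^2 - 7776x. The coefficient of x^5 equals -trace(L) = -30, matching the sum of degrees. By the matrix-tree theorem the graph has (1/6) * product of the nonzero eigenvalues = 1296 spanning trees.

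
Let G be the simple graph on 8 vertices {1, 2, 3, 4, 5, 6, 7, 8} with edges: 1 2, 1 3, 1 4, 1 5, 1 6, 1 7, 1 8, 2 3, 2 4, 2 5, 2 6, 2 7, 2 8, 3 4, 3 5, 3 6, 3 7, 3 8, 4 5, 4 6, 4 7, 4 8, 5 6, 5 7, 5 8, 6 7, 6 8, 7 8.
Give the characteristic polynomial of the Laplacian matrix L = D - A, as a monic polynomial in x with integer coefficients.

x^8 - 56x^7 + 1344x^6 - 17920x^5 + 143360x^4 - 688128x^3 + 1835008x^2 - 2097152x

Each diagonal entry of L is the vertex degree and each off-diagonal entry is -1 where an edge is present, 0 otherwise; in the order [1, 2, 3, 4, 5, 6, 7, 8] the diagonal is [7, 7, 7, 7, 7, 7, 7, 7]. L has integer entries, so p(x) = det(xI - L) has integer coefficients. Expanding the determinant yields x^8 - 56x^7 + 1344x^6 - 17920x^5 + 143360x^4 - 688128x^3 + 1835008x^2 - 2097152x. Since p(0) = det(-L) = 0, x divides p(x). The largest eigenvalue, 8, is at most the vertex count 8.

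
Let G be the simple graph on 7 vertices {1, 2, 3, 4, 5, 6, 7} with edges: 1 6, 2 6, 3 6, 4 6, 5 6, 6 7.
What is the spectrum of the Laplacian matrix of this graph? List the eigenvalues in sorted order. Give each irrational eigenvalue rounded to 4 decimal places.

With the vertex order [1, 2, 3, 4, 5, 6, 7], the degrees are [1, 1, 1, 1, 1, 6, 1], giving D = diag(1, 1, 1, 1, 1, 6, 1) and L = D - A. L is symmetric positive semidefinite, so every eigenvalue is real and nonnegative. The single zero eigenvalue shows the graph is connected.

[0, 1, 1, 1, 1, 1, 7]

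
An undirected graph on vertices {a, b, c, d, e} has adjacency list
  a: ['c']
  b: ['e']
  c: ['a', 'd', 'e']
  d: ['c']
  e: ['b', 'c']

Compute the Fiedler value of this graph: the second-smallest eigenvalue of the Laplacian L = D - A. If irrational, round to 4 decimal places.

Each diagonal entry of L is the vertex degree and each off-diagonal entry is -1 where an edge is present, 0 otherwise; in the order [a, b, c, d, e] the diagonal is [1, 1, 3, 1, 2]. The smallest Laplacian eigenvalue is always 0. The next one, lambda_2 = 0.5188, measures how hard the graph is to disconnect: larger values mean better connectivity. By the matrix-tree theorem the graph has (1/5) * product of the nonzero eigenvalues = 1 spanning tree.

0.5188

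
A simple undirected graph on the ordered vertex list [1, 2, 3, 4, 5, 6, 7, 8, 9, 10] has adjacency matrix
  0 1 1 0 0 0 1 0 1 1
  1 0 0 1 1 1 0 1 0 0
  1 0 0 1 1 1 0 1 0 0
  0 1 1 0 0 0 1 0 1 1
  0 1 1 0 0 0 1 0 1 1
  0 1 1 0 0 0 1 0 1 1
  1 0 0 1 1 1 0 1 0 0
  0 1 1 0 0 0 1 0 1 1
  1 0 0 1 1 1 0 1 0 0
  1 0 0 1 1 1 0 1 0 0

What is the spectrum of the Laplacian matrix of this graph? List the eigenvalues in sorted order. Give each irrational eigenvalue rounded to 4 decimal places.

Reading degrees in the order [1, 2, 3, 4, 5, 6, 7, 8, 9, 10] gives [5, 5, 5, 5, 5, 5, 5, 5, 5, 5]; set D = diag(5, 5, 5, 5, 5, 5, 5, 5, 5, 5) and form L = D - A. L is symmetric positive semidefinite, so every eigenvalue is real and nonnegative. The single zero eigenvalue shows the graph is connected. There is one zero in the spectrum, matching the 1 component.

[0, 5, 5, 5, 5, 5, 5, 5, 5, 10]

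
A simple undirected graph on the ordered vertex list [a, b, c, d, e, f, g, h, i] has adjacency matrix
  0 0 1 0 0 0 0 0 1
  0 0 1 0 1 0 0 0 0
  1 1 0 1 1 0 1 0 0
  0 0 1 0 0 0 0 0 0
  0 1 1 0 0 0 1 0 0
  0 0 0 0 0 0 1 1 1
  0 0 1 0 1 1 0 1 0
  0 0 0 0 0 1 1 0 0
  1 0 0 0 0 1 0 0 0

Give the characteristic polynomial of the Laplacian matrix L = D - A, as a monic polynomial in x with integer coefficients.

Each diagonal entry of L is the vertex degree and each off-diagonal entry is -1 where an edge is present, 0 otherwise; in the order [a, b, c, d, e, f, g, h, i] the diagonal is [2, 2, 5, 1, 3, 3, 4, 2, 2]. Computing det(xI - L) by cofactor expansion (or equivalently via sum-over-permutations) gives x^9 - 24x^8 + 238x^7 - 1266x^6 + 3923x^5 - 7196x^4 + 7580x^3 - 4184x^2 + 927x. Since p(0) = det(-L) = 0, x divides p(x). By the matrix-tree theorem the graph has (1/9) * product of the nonzero eigenvalues = 103 spanning trees.

x^9 - 24x^8 + 238x^7 - 1266x^6 + 3923x^5 - 7196x^4 + 7580x^3 - 4184x^2 + 927x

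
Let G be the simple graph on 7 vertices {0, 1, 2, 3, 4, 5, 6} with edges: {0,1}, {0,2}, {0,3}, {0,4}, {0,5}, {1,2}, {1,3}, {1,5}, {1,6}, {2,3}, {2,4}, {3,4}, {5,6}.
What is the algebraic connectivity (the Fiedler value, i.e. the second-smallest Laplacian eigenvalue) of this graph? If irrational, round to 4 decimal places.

1.3187

Each diagonal entry of L is the vertex degree and each off-diagonal entry is -1 where an edge is present, 0 otherwise; in the order [0, 1, 2, 3, 4, 5, 6] the diagonal is [5, 5, 4, 4, 3, 3, 2]. The smallest Laplacian eigenvalue is always 0. The next one, lambda_2 = 1.3187, measures how hard the graph is to disconnect: larger values mean better connectivity.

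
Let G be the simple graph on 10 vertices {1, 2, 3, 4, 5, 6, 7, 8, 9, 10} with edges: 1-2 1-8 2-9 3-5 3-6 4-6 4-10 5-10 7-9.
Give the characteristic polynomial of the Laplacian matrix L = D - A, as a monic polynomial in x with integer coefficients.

x^10 - 18x^9 + 136x^8 - 560x^7 + 1365x^6 - 2000x^5 + 1700x^4 - 750x^3 + 125x^2

Each diagonal entry of L is the vertex degree and each off-diagonal entry is -1 where an edge is present, 0 otherwise; in the order [1, 2, 3, 4, 5, 6, 7, 8, 9, 10] the diagonal is [2, 2, 2, 2, 2, 2, 1, 1, 2, 2]. Computing det(xI - L) by cofactor expansion (or equivalently via sum-over-permutations) gives x^10 - 18x^9 + 136x^8 - 560x^7 + 1365x^6 - 2000x^5 + 1700x^4 - 750x^3 + 125x^2. The coefficient of x^9 equals -trace(L) = -18, matching the sum of degrees. There are 2 zeros in the spectrum, matching the 2 components.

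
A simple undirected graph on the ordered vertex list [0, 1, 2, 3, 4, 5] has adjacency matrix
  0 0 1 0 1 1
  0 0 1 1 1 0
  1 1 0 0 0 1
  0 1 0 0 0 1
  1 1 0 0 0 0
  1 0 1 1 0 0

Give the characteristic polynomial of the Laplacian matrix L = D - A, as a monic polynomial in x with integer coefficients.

Each diagonal entry of L is the vertex degree and each off-diagonal entry is -1 where an edge is present, 0 otherwise; in the order [0, 1, 2, 3, 4, 5] the diagonal is [3, 3, 3, 2, 2, 3]. L has integer entries, so p(x) = det(xI - L) has integer coefficients. Expanding the determinant yields x^6 - 16x^5 + 98x^4 - 286x^3 + 397x^2 - 210x. The coefficient of x^5 equals -trace(L) = -16, matching the sum of degrees.

x^6 - 16x^5 + 98x^4 - 286x^3 + 397x^2 - 210x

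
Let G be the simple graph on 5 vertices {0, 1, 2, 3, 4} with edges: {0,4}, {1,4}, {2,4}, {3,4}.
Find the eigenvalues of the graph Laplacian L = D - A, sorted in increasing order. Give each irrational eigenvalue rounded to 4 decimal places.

[0, 1, 1, 1, 5]

Reading degrees in the order [0, 1, 2, 3, 4] gives [1, 1, 1, 1, 4]; set D = diag(1, 1, 1, 1, 4) and form L = D - A. The multiplicity of 0 as a Laplacian eigenvalue equals the number of connected components. The eigenvalues sum to 8, which equals trace(L) = 2|E|.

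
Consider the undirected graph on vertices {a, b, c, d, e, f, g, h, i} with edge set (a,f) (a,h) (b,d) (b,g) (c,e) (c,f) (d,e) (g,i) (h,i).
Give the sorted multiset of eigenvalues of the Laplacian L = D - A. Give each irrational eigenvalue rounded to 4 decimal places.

With the vertex order [a, b, c, d, e, f, g, h, i], the degrees are [2, 2, 2, 2, 2, 2, 2, 2, 2], giving D = diag(2, 2, 2, 2, 2, 2, 2, 2, 2) and L = D - A. L is symmetric positive semidefinite, so every eigenvalue is real and nonnegative.

[0, 0.4679, 0.4679, 1.6527, 1.6527, 3, 3, 3.8794, 3.8794]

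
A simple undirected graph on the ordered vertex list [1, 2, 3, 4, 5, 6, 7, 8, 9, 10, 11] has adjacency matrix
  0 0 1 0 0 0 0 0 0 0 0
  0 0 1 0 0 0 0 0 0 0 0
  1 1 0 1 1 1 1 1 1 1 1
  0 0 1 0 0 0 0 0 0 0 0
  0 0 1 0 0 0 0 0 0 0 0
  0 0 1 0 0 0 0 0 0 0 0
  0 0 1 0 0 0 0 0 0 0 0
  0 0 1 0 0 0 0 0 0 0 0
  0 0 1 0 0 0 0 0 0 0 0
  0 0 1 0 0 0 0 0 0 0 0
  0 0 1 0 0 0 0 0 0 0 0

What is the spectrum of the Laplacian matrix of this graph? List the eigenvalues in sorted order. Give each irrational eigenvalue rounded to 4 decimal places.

[0, 1, 1, 1, 1, 1, 1, 1, 1, 1, 11]

Reading degrees in the order [1, 2, 3, 4, 5, 6, 7, 8, 9, 10, 11] gives [1, 1, 10, 1, 1, 1, 1, 1, 1, 1, 1]; set D = diag(1, 1, 10, 1, 1, 1, 1, 1, 1, 1, 1) and form L = D - A. The multiplicity of 0 as a Laplacian eigenvalue equals the number of connected components. By the matrix-tree theorem the graph has (1/11) * product of the nonzero eigenvalues = 1 spanning tree.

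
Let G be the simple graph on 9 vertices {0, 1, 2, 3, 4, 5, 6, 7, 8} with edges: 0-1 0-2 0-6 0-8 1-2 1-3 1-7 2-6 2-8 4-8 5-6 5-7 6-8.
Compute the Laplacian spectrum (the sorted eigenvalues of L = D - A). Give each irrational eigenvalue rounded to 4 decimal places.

[0, 0.6295, 0.8922, 1.4855, 2.4683, 4.3585, 5, 5.2895, 5.8765]

With the vertex order [0, 1, 2, 3, 4, 5, 6, 7, 8], the degrees are [4, 4, 4, 1, 1, 2, 4, 2, 4], giving D = diag(4, 4, 4, 1, 1, 2, 4, 2, 4) and L = D - A. L is symmetric positive semidefinite, so every eigenvalue is real and nonnegative. The largest eigenvalue, 5.8765, is at most the vertex count 9. By the matrix-tree theorem the graph has (1/9) * product of the nonzero eigenvalues = 155 spanning trees.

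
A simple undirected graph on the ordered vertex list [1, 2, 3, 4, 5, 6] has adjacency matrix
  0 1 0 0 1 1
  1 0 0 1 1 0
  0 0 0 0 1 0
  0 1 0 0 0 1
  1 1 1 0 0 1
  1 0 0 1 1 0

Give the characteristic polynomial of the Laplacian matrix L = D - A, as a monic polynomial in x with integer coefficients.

Each diagonal entry of L is the vertex degree and each off-diagonal entry is -1 where an edge is present, 0 otherwise; in the order [1, 2, 3, 4, 5, 6] the diagonal is [3, 3, 1, 2, 4, 3]. Computing det(xI - L) by cofactor expansion (or equivalently via sum-over-permutations) gives x^6 - 16x^5 + 96x^4 - 266x^3 + 333x^2 - 144x. The coefficient of x^5 equals -trace(L) = -16, matching the sum of degrees. There is one zero in the spectrum, matching the 1 component.

x^6 - 16x^5 + 96x^4 - 266x^3 + 333x^2 - 144x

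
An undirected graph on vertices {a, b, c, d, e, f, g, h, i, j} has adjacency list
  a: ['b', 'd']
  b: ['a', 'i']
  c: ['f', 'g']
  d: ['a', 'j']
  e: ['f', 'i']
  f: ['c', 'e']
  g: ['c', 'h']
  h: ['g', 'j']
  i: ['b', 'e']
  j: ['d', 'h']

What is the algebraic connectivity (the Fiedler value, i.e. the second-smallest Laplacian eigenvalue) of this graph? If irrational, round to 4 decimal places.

With the vertex order [a, b, c, d, e, f, g, h, i, j], the degrees are [2, 2, 2, 2, 2, 2, 2, 2, 2, 2], giving D = diag(2, 2, 2, 2, 2, 2, 2, 2, 2, 2) and L = D - A. Computing the eigenvalues of L and sorting gives [0, 0.3820, 0.3820, 1.3820, 1.3820, 2.6180, 2.6180, 3.6180, 3.6180, 4]. The Fiedler value lambda_2 = 0.3820 is strictly positive, so the graph is connected. By the matrix-tree theorem the graph has (1/10) * product of the nonzero eigenvalues = 10 spanning trees. There is one zero in the spectrum, matching the 1 component.

0.3820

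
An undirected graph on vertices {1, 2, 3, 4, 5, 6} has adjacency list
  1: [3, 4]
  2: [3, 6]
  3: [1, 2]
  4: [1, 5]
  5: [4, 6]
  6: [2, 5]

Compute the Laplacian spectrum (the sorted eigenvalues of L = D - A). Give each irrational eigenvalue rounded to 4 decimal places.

Reading degrees in the order [1, 2, 3, 4, 5, 6] gives [2, 2, 2, 2, 2, 2]; set D = diag(2, 2, 2, 2, 2, 2) and form L = D - A. L is symmetric positive semidefinite, so every eigenvalue is real and nonnegative. The single zero eigenvalue shows the graph is connected. There is one zero in the spectrum, matching the 1 component. The eigenvalues sum to 12, which equals trace(L) = 2|E|.

[0, 1, 1, 3, 3, 4]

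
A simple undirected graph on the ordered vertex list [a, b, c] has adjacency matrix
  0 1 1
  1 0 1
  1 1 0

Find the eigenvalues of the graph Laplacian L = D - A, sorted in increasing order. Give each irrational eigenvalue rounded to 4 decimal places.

Each diagonal entry of L is the vertex degree and each off-diagonal entry is -1 where an edge is present, 0 otherwise; in the order [a, b, c] the diagonal is [2, 2, 2]. L is symmetric positive semidefinite, so every eigenvalue is real and nonnegative. The single zero eigenvalue shows the graph is connected. The largest eigenvalue, 3, is at most the vertex count 3. By the matrix-tree theorem the graph has (1/3) * product of the nonzero eigenvalues = 3 spanning trees.

[0, 3, 3]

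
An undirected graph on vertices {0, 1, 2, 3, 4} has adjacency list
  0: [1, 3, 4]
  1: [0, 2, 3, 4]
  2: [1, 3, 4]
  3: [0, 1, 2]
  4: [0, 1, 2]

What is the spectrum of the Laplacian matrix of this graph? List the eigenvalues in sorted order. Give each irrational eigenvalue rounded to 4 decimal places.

[0, 3, 3, 5, 5]

Reading degrees in the order [0, 1, 2, 3, 4] gives [3, 4, 3, 3, 3]; set D = diag(3, 4, 3, 3, 3) and form L = D - A. L is symmetric positive semidefinite, so every eigenvalue is real and nonnegative. The single zero eigenvalue shows the graph is connected.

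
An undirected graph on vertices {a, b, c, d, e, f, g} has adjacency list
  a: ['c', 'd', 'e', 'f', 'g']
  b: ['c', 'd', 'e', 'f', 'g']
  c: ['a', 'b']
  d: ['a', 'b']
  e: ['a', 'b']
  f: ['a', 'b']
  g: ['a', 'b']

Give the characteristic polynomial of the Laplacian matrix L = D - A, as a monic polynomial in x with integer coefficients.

x^7 - 20x^6 + 155x^5 - 600x^4 + 1240x^3 - 1312x^2 + 560x

Each diagonal entry of L is the vertex degree and each off-diagonal entry is -1 where an edge is present, 0 otherwise; in the order [a, b, c, d, e, f, g] the diagonal is [5, 5, 2, 2, 2, 2, 2]. The eigenvalues of L are [0, 2, 2, 2, 2, 5, 7]; the characteristic polynomial is the product of (x - lambda_i), which multiplies out to x^7 - 20x^6 + 155x^5 - 600x^4 + 1240x^3 - 1312x^2 + 560x. The constant term is 0 because L is singular (the all-ones vector lies in its kernel). By the matrix-tree theorem the graph has (1/7) * product of the nonzero eigenvalues = 80 spanning trees. There is one zero in the spectrum, matching the 1 component.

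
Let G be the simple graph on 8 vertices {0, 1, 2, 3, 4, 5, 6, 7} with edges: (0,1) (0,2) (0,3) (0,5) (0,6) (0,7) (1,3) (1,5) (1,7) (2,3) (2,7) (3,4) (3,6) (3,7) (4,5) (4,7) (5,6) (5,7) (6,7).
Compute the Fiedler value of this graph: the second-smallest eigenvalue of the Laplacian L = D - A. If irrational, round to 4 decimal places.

Each diagonal entry of L is the vertex degree and each off-diagonal entry is -1 where an edge is present, 0 otherwise; in the order [0, 1, 2, 3, 4, 5, 6, 7] the diagonal is [6, 4, 3, 6, 3, 5, 4, 7]. The sorted Laplacian eigenvalues are [0, 2.7165, 3.2310, 4, 5.5484, 6.9262, 7.5779, 8]; the algebraic connectivity is the second entry, 2.7165. The eigenvalues sum to 38, which equals trace(L) = 2|E|. By the matrix-tree theorem the graph has (1/8) * product of the nonzero eigenvalues = 10224 spanning trees.

2.7165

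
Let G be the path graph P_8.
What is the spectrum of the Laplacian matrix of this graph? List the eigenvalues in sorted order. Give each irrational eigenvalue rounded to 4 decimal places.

The graph has 8 vertices and degree multiset [2, 2, 2, 2, 2, 2, 1, 1]; D is the diagonal matrix of degrees and L = D - A. L is symmetric positive semidefinite, so every eigenvalue is real and nonnegative. By the matrix-tree theorem the graph has (1/8) * product of the nonzero eigenvalues = 1 spanning tree.

[0, 0.1522, 0.5858, 1.2346, 2, 2.7654, 3.4142, 3.8478]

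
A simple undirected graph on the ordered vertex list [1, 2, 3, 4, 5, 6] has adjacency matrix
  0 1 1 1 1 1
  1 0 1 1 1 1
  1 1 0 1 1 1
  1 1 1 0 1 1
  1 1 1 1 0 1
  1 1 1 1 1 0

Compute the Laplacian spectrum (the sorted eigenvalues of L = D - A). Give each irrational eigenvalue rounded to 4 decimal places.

Each diagonal entry of L is the vertex degree and each off-diagonal entry is -1 where an edge is present, 0 otherwise; in the order [1, 2, 3, 4, 5, 6] the diagonal is [5, 5, 5, 5, 5, 5]. Since every row of L sums to 0, the all-ones vector is in the kernel and 0 is an eigenvalue. The single zero eigenvalue shows the graph is connected. The largest eigenvalue, 6, is at most the vertex count 6. There is one zero in the spectrum, matching the 1 component.

[0, 6, 6, 6, 6, 6]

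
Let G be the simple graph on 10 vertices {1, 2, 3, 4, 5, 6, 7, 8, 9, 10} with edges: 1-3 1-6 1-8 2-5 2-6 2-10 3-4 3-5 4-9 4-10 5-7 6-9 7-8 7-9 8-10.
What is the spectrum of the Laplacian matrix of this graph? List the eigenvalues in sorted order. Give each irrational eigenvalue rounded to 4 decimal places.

Each diagonal entry of L is the vertex degree and each off-diagonal entry is -1 where an edge is present, 0 otherwise; in the order [1, 2, 3, 4, 5, 6, 7, 8, 9, 10] the diagonal is [3, 3, 3, 3, 3, 3, 3, 3, 3, 3]. Diagonalising L (or applying a numerical eigensolver to the 10x10 matrix) gives the spectrum above. The single zero eigenvalue shows the graph is connected. There is one zero in the spectrum, matching the 1 component.

[0, 2, 2, 2, 2, 2, 5, 5, 5, 5]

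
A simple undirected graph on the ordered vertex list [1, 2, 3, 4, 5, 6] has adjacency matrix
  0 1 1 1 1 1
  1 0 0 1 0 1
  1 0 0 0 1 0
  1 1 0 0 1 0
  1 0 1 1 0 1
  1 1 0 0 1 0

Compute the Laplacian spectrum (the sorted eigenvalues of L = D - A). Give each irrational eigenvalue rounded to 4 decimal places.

Reading degrees in the order [1, 2, 3, 4, 5, 6] gives [5, 3, 2, 3, 4, 3]; set D = diag(5, 3, 2, 3, 4, 3) and form L = D - A. Since every row of L sums to 0, the all-ones vector is in the kernel and 0 is an eigenvalue. There is one zero in the spectrum, matching the 1 component. The largest eigenvalue, 6, is at most the vertex count 6.

[0, 1.8299, 3, 3.6889, 5.4812, 6]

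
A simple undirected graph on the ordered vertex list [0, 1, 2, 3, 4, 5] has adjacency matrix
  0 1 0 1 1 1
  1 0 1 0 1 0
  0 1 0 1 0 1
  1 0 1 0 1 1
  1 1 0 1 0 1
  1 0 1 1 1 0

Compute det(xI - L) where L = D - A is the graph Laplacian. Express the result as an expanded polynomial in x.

Reading degrees in the order [0, 1, 2, 3, 4, 5] gives [4, 3, 3, 4, 4, 4]; set D = diag(4, 3, 3, 4, 4, 4) and form L = D - A. Computing det(xI - L) by cofactor expansion (or equivalently via sum-over-permutations) gives x^6 - 22x^5 + 190x^4 - 804x^3 + 1665x^2 - 1350x. Since p(0) = det(-L) = 0, x divides p(x). There is one zero in the spectrum, matching the 1 component. The eigenvalues sum to 22, which equals trace(L) = 2|E|.

x^6 - 22x^5 + 190x^4 - 804x^3 + 1665x^2 - 1350x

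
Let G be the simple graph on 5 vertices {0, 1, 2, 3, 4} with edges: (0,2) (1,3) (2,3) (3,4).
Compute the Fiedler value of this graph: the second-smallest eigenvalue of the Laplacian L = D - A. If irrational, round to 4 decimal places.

0.5188

With the vertex order [0, 1, 2, 3, 4], the degrees are [1, 1, 2, 3, 1], giving D = diag(1, 1, 2, 3, 1) and L = D - A. The sorted Laplacian eigenvalues are [0, 0.5188, 1, 2.3111, 4.1701]; the algebraic connectivity is the second entry, 0.5188. By the matrix-tree theorem the graph has (1/5) * product of the nonzero eigenvalues = 1 spanning tree. There is one zero in the spectrum, matching the 1 component.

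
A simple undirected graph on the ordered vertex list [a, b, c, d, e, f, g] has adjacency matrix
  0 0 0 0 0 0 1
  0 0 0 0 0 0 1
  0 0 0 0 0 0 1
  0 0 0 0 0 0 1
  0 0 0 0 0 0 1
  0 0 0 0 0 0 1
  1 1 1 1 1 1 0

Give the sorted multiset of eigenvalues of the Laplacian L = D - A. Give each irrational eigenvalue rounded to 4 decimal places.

With the vertex order [a, b, c, d, e, f, g], the degrees are [1, 1, 1, 1, 1, 1, 6], giving D = diag(1, 1, 1, 1, 1, 1, 6) and L = D - A. L is symmetric positive semidefinite, so every eigenvalue is real and nonnegative. The single zero eigenvalue shows the graph is connected. The eigenvalues sum to 12, which equals trace(L) = 2|E|. There is one zero in the spectrum, matching the 1 component.

[0, 1, 1, 1, 1, 1, 7]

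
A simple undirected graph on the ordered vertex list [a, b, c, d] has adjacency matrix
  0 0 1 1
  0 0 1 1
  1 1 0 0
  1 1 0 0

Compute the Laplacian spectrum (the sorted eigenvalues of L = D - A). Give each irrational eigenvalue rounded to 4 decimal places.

Each diagonal entry of L is the vertex degree and each off-diagonal entry is -1 where an edge is present, 0 otherwise; in the order [a, b, c, d] the diagonal is [2, 2, 2, 2]. L is symmetric positive semidefinite, so every eigenvalue is real and nonnegative. There is one zero in the spectrum, matching the 1 component. The eigenvalues sum to 8, which equals trace(L) = 2|E|.

[0, 2, 2, 4]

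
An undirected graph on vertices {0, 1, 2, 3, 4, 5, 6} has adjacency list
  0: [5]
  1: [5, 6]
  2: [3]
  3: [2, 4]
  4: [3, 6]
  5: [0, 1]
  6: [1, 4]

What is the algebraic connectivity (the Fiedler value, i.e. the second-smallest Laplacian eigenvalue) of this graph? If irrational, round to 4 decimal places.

0.1981

Each diagonal entry of L is the vertex degree and each off-diagonal entry is -1 where an edge is present, 0 otherwise; in the order [0, 1, 2, 3, 4, 5, 6] the diagonal is [1, 2, 1, 2, 2, 2, 2]. The smallest Laplacian eigenvalue is always 0. The next one, lambda_2 = 0.1981, measures how hard the graph is to disconnect: larger values mean better connectivity. The largest eigenvalue, 3.8019, is at most the vertex count 7. By the matrix-tree theorem the graph has (1/7) * product of the nonzero eigenvalues = 1 spanning tree.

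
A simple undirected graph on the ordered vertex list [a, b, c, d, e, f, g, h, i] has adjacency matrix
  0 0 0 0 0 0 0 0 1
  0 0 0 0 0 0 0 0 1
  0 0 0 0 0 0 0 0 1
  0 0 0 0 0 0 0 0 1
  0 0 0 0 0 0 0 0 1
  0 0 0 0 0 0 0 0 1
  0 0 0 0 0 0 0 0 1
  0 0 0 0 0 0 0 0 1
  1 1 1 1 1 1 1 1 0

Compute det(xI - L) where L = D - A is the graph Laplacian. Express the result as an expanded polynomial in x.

x^9 - 16x^8 + 84x^7 - 224x^6 + 350x^5 - 336x^4 + 196x^3 - 64x^2 + 9x

Reading degrees in the order [a, b, c, d, e, f, g, h, i] gives [1, 1, 1, 1, 1, 1, 1, 1, 8]; set D = diag(1, 1, 1, 1, 1, 1, 1, 1, 8) and form L = D - A. Computing det(xI - L) by cofactor expansion (or equivalently via sum-over-permutations) gives x^9 - 16x^8 + 84x^7 - 224x^6 + 350x^5 - 336x^4 + 196x^3 - 64x^2 + 9x. The coefficient of x^8 equals -trace(L) = -16, matching the sum of degrees. The largest eigenvalue, 9, is at most the vertex count 9.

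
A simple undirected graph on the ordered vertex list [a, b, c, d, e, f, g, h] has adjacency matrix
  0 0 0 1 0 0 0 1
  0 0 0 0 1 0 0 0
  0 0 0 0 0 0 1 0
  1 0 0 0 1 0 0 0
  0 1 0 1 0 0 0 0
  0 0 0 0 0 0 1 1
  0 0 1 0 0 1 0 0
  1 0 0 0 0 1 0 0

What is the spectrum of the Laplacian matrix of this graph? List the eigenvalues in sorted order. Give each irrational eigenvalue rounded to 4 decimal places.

Reading degrees in the order [a, b, c, d, e, f, g, h] gives [2, 1, 1, 2, 2, 2, 2, 2]; set D = diag(2, 1, 1, 2, 2, 2, 2, 2) and form L = D - A. Since every row of L sums to 0, the all-ones vector is in the kernel and 0 is an eigenvalue. The single zero eigenvalue shows the graph is connected. There is one zero in the spectrum, matching the 1 component. The largest eigenvalue, 3.8478, is at most the vertex count 8.

[0, 0.1522, 0.5858, 1.2346, 2, 2.7654, 3.4142, 3.8478]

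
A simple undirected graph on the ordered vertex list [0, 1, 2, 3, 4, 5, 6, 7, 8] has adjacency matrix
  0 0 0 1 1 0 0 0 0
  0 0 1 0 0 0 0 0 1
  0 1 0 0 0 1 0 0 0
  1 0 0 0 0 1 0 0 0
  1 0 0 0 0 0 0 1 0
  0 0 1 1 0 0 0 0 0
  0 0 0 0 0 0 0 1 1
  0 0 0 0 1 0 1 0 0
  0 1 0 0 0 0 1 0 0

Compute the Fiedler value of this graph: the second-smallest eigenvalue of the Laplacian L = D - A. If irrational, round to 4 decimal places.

0.4679

With the vertex order [0, 1, 2, 3, 4, 5, 6, 7, 8], the degrees are [2, 2, 2, 2, 2, 2, 2, 2, 2], giving D = diag(2, 2, 2, 2, 2, 2, 2, 2, 2) and L = D - A. The smallest Laplacian eigenvalue is always 0. The next one, lambda_2 = 0.4679, measures how hard the graph is to disconnect: larger values mean better connectivity. The eigenvalues sum to 18, which equals trace(L) = 2|E|. There is one zero in the spectrum, matching the 1 component.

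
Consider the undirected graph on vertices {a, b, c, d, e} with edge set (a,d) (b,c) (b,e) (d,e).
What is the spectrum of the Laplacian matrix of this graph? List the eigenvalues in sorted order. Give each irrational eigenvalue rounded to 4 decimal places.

Reading degrees in the order [a, b, c, d, e] gives [1, 2, 1, 2, 2]; set D = diag(1, 2, 1, 2, 2) and form L = D - A. The multiplicity of 0 as a Laplacian eigenvalue equals the number of connected components. The single zero eigenvalue shows the graph is connected.

[0, 0.3820, 1.3820, 2.6180, 3.6180]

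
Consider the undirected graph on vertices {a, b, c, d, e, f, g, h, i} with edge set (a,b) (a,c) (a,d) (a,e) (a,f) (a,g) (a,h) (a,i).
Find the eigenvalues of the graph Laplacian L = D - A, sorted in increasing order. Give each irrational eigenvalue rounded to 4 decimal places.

[0, 1, 1, 1, 1, 1, 1, 1, 9]

With the vertex order [a, b, c, d, e, f, g, h, i], the degrees are [8, 1, 1, 1, 1, 1, 1, 1, 1], giving D = diag(8, 1, 1, 1, 1, 1, 1, 1, 1) and L = D - A. Diagonalising L (or applying a numerical eigensolver to the 9x9 matrix) gives the spectrum above.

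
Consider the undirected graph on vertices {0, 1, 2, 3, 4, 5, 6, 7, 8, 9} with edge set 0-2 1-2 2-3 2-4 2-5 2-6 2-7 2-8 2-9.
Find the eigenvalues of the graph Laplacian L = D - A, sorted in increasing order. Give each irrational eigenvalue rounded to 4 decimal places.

Each diagonal entry of L is the vertex degree and each off-diagonal entry is -1 where an edge is present, 0 otherwise; in the order [0, 1, 2, 3, 4, 5, 6, 7, 8, 9] the diagonal is [1, 1, 9, 1, 1, 1, 1, 1, 1, 1]. L is symmetric positive semidefinite, so every eigenvalue is real and nonnegative. The eigenvalues sum to 18, which equals trace(L) = 2|E|. There is one zero in the spectrum, matching the 1 component.

[0, 1, 1, 1, 1, 1, 1, 1, 1, 10]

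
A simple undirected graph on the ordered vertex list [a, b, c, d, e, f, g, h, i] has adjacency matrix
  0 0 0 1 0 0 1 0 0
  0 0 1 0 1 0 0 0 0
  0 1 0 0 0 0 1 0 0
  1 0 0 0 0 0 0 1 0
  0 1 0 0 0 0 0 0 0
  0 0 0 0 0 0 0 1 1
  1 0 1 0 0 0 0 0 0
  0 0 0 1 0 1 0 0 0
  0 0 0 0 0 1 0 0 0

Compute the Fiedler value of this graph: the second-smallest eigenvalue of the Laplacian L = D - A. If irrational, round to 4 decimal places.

0.1206

With the vertex order [a, b, c, d, e, f, g, h, i], the degrees are [2, 2, 2, 2, 1, 2, 2, 2, 1], giving D = diag(2, 2, 2, 2, 1, 2, 2, 2, 1) and L = D - A. The sorted Laplacian eigenvalues are [0, 0.1206, 0.4679, 1, 1.6527, 2.3473, 3, 3.5321, 3.8794]; the algebraic connectivity is the second entry, 0.1206.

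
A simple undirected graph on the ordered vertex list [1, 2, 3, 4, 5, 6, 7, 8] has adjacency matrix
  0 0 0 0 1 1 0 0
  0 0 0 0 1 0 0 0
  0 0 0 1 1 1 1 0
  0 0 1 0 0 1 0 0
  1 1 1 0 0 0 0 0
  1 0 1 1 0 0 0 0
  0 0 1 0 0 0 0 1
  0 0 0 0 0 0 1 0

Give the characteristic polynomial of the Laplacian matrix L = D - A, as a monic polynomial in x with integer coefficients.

Reading degrees in the order [1, 2, 3, 4, 5, 6, 7, 8] gives [2, 1, 4, 2, 3, 3, 2, 1]; set D = diag(2, 1, 4, 2, 3, 3, 2, 1) and form L = D - A. Computing det(xI - L) by cofactor expansion (or equivalently via sum-over-permutations) gives x^8 - 18x^7 + 129x^6 - 472x^5 + 937x^4 - 986x^3 + 493x^2 - 88x. Since p(0) = det(-L) = 0, x divides p(x). There is one zero in the spectrum, matching the 1 component.

x^8 - 18x^7 + 129x^6 - 472x^5 + 937x^4 - 986x^3 + 493x^2 - 88x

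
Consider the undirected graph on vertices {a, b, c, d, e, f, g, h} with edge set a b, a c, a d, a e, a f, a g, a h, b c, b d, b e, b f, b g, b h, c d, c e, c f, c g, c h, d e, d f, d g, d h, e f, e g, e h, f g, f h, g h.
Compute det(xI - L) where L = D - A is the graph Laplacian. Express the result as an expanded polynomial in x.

Each diagonal entry of L is the vertex degree and each off-diagonal entry is -1 where an edge is present, 0 otherwise; in the order [a, b, c, d, e, f, g, h] the diagonal is [7, 7, 7, 7, 7, 7, 7, 7]. The eigenvalues of L are [0, 8, 8, 8, 8, 8, 8, 8]; the characteristic polynomial is the product of (x - lambda_i), which multiplies out to x^8 - 56x^7 + 1344x^6 - 17920x^5 + 143360x^4 - 688128x^3 + 1835008x^2 - 2097152x. Since p(0) = det(-L) = 0, x divides p(x).

x^8 - 56x^7 + 1344x^6 - 17920x^5 + 143360x^4 - 688128x^3 + 1835008x^2 - 2097152x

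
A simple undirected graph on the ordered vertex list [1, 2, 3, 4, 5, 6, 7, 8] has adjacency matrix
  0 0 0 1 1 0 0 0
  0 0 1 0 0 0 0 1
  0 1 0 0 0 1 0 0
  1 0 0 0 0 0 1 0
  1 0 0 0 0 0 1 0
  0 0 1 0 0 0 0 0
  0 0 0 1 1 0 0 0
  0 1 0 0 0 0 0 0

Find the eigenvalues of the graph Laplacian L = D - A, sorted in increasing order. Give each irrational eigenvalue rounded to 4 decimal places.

Each diagonal entry of L is the vertex degree and each off-diagonal entry is -1 where an edge is present, 0 otherwise; in the order [1, 2, 3, 4, 5, 6, 7, 8] the diagonal is [2, 2, 2, 2, 2, 1, 2, 1]. The multiplicity of 0 as a Laplacian eigenvalue equals the number of connected components. The 2 zero eigenvalues correspond to the 2 connected components. The eigenvalues sum to 14, which equals trace(L) = 2|E|. There are 2 zeros in the spectrum, matching the 2 components.

[0, 0, 0.5858, 2, 2, 2, 3.4142, 4]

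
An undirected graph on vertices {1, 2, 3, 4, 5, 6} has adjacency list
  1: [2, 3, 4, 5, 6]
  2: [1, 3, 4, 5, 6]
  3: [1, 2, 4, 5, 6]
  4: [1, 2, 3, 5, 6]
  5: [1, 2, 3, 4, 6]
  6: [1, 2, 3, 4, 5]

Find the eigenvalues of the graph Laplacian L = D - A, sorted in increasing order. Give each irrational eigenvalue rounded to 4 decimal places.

[0, 6, 6, 6, 6, 6]

With the vertex order [1, 2, 3, 4, 5, 6], the degrees are [5, 5, 5, 5, 5, 5], giving D = diag(5, 5, 5, 5, 5, 5) and L = D - A. Diagonalising L (or applying a numerical eigensolver to the 6x6 matrix) gives the spectrum above. The single zero eigenvalue shows the graph is connected.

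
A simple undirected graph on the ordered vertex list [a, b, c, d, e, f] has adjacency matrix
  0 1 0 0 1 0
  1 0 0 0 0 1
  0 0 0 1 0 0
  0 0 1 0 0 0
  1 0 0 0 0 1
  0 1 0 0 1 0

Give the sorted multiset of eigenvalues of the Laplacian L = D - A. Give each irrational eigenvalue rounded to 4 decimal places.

[0, 0, 2, 2, 2, 4]

Each diagonal entry of L is the vertex degree and each off-diagonal entry is -1 where an edge is present, 0 otherwise; in the order [a, b, c, d, e, f] the diagonal is [2, 2, 1, 1, 2, 2]. L is symmetric positive semidefinite, so every eigenvalue is real and nonnegative. The 2 zero eigenvalues correspond to the 2 connected components. The largest eigenvalue, 4, is at most the vertex count 6.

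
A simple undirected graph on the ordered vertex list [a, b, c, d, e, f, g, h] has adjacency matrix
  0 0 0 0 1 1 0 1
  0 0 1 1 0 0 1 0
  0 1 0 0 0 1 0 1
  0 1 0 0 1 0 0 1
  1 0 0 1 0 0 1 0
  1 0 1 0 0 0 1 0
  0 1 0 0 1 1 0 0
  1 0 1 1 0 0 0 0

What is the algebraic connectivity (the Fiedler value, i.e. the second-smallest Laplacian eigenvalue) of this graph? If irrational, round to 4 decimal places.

2

Reading degrees in the order [a, b, c, d, e, f, g, h] gives [3, 3, 3, 3, 3, 3, 3, 3]; set D = diag(3, 3, 3, 3, 3, 3, 3, 3) and form L = D - A. The smallest Laplacian eigenvalue is always 0. The next one, lambda_2 = 2, measures how hard the graph is to disconnect: larger values mean better connectivity. The largest eigenvalue, 6, is at most the vertex count 8.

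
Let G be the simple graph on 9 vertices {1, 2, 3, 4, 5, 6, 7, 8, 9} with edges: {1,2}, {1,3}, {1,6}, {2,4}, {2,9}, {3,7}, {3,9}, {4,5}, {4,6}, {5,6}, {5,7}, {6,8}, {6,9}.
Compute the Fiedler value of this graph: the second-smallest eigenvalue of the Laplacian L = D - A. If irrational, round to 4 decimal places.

0.8563

Reading degrees in the order [1, 2, 3, 4, 5, 6, 7, 8, 9] gives [3, 3, 3, 3, 3, 5, 2, 1, 3]; set D = diag(3, 3, 3, 3, 3, 5, 2, 1, 3) and form L = D - A. The sorted Laplacian eigenvalues are [0, 0.8563, 1.4397, 1.7958, 3, 3.4293, 4.0447, 4.8570, 6.5771]; the algebraic connectivity is the second entry, 0.8563. The largest eigenvalue, 6.5771, is at most the vertex count 9.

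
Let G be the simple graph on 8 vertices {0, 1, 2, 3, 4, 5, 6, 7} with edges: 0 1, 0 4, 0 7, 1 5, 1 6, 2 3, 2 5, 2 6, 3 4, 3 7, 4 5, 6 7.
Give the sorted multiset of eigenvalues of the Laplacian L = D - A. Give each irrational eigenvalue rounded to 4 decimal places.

[0, 2, 2, 2, 4, 4, 4, 6]

Each diagonal entry of L is the vertex degree and each off-diagonal entry is -1 where an edge is present, 0 otherwise; in the order [0, 1, 2, 3, 4, 5, 6, 7] the diagonal is [3, 3, 3, 3, 3, 3, 3, 3]. Diagonalising L (or applying a numerical eigensolver to the 8x8 matrix) gives the spectrum above.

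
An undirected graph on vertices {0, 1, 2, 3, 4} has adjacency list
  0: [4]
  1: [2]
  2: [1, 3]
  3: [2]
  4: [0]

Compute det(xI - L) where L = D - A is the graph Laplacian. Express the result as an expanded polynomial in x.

With the vertex order [0, 1, 2, 3, 4], the degrees are [1, 1, 2, 1, 1], giving D = diag(1, 1, 2, 1, 1) and L = D - A. Computing det(xI - L) by cofactor expansion (or equivalently via sum-over-permutations) gives x^5 - 6x^4 + 11x^3 - 6x^2. The coefficient of x^4 equals -trace(L) = -6, matching the sum of degrees. The eigenvalues sum to 6, which equals trace(L) = 2|E|. The largest eigenvalue, 3, is at most the vertex count 5.

x^5 - 6x^4 + 11x^3 - 6x^2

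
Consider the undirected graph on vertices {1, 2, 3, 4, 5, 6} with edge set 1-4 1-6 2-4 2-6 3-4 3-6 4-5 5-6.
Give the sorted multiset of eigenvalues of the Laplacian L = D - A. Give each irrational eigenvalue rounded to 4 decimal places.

[0, 2, 2, 2, 4, 6]

Each diagonal entry of L is the vertex degree and each off-diagonal entry is -1 where an edge is present, 0 otherwise; in the order [1, 2, 3, 4, 5, 6] the diagonal is [2, 2, 2, 4, 2, 4]. L is symmetric positive semidefinite, so every eigenvalue is real and nonnegative. The single zero eigenvalue shows the graph is connected. There is one zero in the spectrum, matching the 1 component.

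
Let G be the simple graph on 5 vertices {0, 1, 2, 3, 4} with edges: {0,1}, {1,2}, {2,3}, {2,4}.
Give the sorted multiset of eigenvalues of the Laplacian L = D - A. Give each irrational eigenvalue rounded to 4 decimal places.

Each diagonal entry of L is the vertex degree and each off-diagonal entry is -1 where an edge is present, 0 otherwise; in the order [0, 1, 2, 3, 4] the diagonal is [1, 2, 3, 1, 1]. Diagonalising L (or applying a numerical eigensolver to the 5x5 matrix) gives the spectrum above. The single zero eigenvalue shows the graph is connected. There is one zero in the spectrum, matching the 1 component.

[0, 0.5188, 1, 2.3111, 4.1701]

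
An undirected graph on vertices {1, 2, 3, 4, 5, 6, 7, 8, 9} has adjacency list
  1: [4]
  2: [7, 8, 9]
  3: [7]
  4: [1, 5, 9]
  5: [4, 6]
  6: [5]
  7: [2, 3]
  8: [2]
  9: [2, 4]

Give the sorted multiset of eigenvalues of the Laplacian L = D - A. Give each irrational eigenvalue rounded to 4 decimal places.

With the vertex order [1, 2, 3, 4, 5, 6, 7, 8, 9], the degrees are [1, 3, 1, 3, 2, 1, 2, 1, 2], giving D = diag(1, 3, 1, 3, 2, 1, 2, 1, 2) and L = D - A. L is symmetric positive semidefinite, so every eigenvalue is real and nonnegative. The single zero eigenvalue shows the graph is connected. By the matrix-tree theorem the graph has (1/9) * product of the nonzero eigenvalues = 1 spanning tree.

[0, 0.1729, 0.5587, 0.6617, 1.4331, 2.2091, 2.4851, 3.9563, 4.5231]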